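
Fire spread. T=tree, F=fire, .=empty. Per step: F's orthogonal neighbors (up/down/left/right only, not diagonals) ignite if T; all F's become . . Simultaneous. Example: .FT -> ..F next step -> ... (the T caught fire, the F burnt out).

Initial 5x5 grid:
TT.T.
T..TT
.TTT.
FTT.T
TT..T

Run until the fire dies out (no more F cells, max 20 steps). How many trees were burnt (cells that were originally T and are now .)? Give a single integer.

Step 1: +2 fires, +1 burnt (F count now 2)
Step 2: +3 fires, +2 burnt (F count now 3)
Step 3: +1 fires, +3 burnt (F count now 1)
Step 4: +1 fires, +1 burnt (F count now 1)
Step 5: +1 fires, +1 burnt (F count now 1)
Step 6: +2 fires, +1 burnt (F count now 2)
Step 7: +0 fires, +2 burnt (F count now 0)
Fire out after step 7
Initially T: 15, now '.': 20
Total burnt (originally-T cells now '.'): 10

Answer: 10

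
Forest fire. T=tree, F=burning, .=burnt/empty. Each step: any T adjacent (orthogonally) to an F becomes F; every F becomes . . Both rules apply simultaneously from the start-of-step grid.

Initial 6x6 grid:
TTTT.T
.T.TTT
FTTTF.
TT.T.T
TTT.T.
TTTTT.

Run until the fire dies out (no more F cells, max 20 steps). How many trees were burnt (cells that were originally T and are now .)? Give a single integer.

Step 1: +4 fires, +2 burnt (F count now 4)
Step 2: +7 fires, +4 burnt (F count now 7)
Step 3: +5 fires, +7 burnt (F count now 5)
Step 4: +4 fires, +5 burnt (F count now 4)
Step 5: +1 fires, +4 burnt (F count now 1)
Step 6: +1 fires, +1 burnt (F count now 1)
Step 7: +1 fires, +1 burnt (F count now 1)
Step 8: +1 fires, +1 burnt (F count now 1)
Step 9: +0 fires, +1 burnt (F count now 0)
Fire out after step 9
Initially T: 25, now '.': 35
Total burnt (originally-T cells now '.'): 24

Answer: 24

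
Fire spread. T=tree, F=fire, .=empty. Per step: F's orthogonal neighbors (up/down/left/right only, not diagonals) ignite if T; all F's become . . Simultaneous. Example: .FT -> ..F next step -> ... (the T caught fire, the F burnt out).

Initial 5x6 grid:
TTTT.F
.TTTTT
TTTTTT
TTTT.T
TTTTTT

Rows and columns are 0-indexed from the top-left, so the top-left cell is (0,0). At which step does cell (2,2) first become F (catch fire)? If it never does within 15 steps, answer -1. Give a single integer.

Step 1: cell (2,2)='T' (+1 fires, +1 burnt)
Step 2: cell (2,2)='T' (+2 fires, +1 burnt)
Step 3: cell (2,2)='T' (+3 fires, +2 burnt)
Step 4: cell (2,2)='T' (+4 fires, +3 burnt)
Step 5: cell (2,2)='F' (+5 fires, +4 burnt)
  -> target ignites at step 5
Step 6: cell (2,2)='.' (+4 fires, +5 burnt)
Step 7: cell (2,2)='.' (+4 fires, +4 burnt)
Step 8: cell (2,2)='.' (+2 fires, +4 burnt)
Step 9: cell (2,2)='.' (+1 fires, +2 burnt)
Step 10: cell (2,2)='.' (+0 fires, +1 burnt)
  fire out at step 10

5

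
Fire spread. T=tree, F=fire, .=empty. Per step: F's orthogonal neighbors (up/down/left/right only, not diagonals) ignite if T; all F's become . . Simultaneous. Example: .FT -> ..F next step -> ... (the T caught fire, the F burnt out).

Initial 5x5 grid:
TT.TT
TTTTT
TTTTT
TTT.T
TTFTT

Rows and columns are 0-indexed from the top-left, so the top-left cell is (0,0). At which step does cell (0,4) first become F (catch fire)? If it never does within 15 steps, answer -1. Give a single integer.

Step 1: cell (0,4)='T' (+3 fires, +1 burnt)
Step 2: cell (0,4)='T' (+4 fires, +3 burnt)
Step 3: cell (0,4)='T' (+5 fires, +4 burnt)
Step 4: cell (0,4)='T' (+4 fires, +5 burnt)
Step 5: cell (0,4)='T' (+4 fires, +4 burnt)
Step 6: cell (0,4)='F' (+2 fires, +4 burnt)
  -> target ignites at step 6
Step 7: cell (0,4)='.' (+0 fires, +2 burnt)
  fire out at step 7

6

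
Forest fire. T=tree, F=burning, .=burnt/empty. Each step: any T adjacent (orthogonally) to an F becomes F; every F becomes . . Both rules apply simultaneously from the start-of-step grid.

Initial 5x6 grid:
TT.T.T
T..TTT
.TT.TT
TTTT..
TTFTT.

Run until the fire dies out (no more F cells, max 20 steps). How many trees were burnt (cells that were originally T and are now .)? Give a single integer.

Answer: 10

Derivation:
Step 1: +3 fires, +1 burnt (F count now 3)
Step 2: +5 fires, +3 burnt (F count now 5)
Step 3: +2 fires, +5 burnt (F count now 2)
Step 4: +0 fires, +2 burnt (F count now 0)
Fire out after step 4
Initially T: 20, now '.': 20
Total burnt (originally-T cells now '.'): 10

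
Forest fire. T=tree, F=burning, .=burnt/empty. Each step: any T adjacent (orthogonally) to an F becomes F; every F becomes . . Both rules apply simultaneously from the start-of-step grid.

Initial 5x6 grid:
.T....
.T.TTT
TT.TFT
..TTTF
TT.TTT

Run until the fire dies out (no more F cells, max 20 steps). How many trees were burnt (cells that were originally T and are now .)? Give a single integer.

Step 1: +5 fires, +2 burnt (F count now 5)
Step 2: +4 fires, +5 burnt (F count now 4)
Step 3: +2 fires, +4 burnt (F count now 2)
Step 4: +0 fires, +2 burnt (F count now 0)
Fire out after step 4
Initially T: 17, now '.': 24
Total burnt (originally-T cells now '.'): 11

Answer: 11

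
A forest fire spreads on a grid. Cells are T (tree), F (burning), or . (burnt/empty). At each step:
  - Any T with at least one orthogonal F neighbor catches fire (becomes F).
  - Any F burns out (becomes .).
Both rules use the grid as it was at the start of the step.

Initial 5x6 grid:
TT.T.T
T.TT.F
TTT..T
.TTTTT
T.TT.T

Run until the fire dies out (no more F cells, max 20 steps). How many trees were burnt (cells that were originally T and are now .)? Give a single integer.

Answer: 19

Derivation:
Step 1: +2 fires, +1 burnt (F count now 2)
Step 2: +1 fires, +2 burnt (F count now 1)
Step 3: +2 fires, +1 burnt (F count now 2)
Step 4: +1 fires, +2 burnt (F count now 1)
Step 5: +2 fires, +1 burnt (F count now 2)
Step 6: +3 fires, +2 burnt (F count now 3)
Step 7: +2 fires, +3 burnt (F count now 2)
Step 8: +2 fires, +2 burnt (F count now 2)
Step 9: +2 fires, +2 burnt (F count now 2)
Step 10: +1 fires, +2 burnt (F count now 1)
Step 11: +1 fires, +1 burnt (F count now 1)
Step 12: +0 fires, +1 burnt (F count now 0)
Fire out after step 12
Initially T: 20, now '.': 29
Total burnt (originally-T cells now '.'): 19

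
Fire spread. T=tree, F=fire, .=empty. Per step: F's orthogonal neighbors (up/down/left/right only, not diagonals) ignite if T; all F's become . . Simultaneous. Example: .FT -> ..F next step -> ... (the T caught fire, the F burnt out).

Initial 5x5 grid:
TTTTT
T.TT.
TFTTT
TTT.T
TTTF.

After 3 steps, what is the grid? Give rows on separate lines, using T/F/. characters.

Step 1: 4 trees catch fire, 2 burn out
  TTTTT
  T.TT.
  F.FTT
  TFT.T
  TTF..
Step 2: 6 trees catch fire, 4 burn out
  TTTTT
  F.FT.
  ...FT
  F.F.T
  TF...
Step 3: 5 trees catch fire, 6 burn out
  FTFTT
  ...F.
  ....F
  ....T
  F....

FTFTT
...F.
....F
....T
F....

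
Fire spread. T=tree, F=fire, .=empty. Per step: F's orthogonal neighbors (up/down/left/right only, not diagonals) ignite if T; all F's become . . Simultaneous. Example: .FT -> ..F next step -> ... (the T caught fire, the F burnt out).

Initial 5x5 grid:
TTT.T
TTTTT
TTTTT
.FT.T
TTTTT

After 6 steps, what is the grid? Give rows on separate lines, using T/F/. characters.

Step 1: 3 trees catch fire, 1 burn out
  TTT.T
  TTTTT
  TFTTT
  ..F.T
  TFTTT
Step 2: 5 trees catch fire, 3 burn out
  TTT.T
  TFTTT
  F.FTT
  ....T
  F.FTT
Step 3: 5 trees catch fire, 5 burn out
  TFT.T
  F.FTT
  ...FT
  ....T
  ...FT
Step 4: 5 trees catch fire, 5 burn out
  F.F.T
  ...FT
  ....F
  ....T
  ....F
Step 5: 2 trees catch fire, 5 burn out
  ....T
  ....F
  .....
  ....F
  .....
Step 6: 1 trees catch fire, 2 burn out
  ....F
  .....
  .....
  .....
  .....

....F
.....
.....
.....
.....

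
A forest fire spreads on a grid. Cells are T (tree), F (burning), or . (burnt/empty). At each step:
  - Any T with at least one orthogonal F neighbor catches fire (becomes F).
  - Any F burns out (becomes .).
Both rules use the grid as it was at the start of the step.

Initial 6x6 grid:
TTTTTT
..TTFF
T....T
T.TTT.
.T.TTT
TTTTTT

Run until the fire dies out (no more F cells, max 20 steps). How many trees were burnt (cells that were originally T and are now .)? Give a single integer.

Answer: 9

Derivation:
Step 1: +4 fires, +2 burnt (F count now 4)
Step 2: +2 fires, +4 burnt (F count now 2)
Step 3: +1 fires, +2 burnt (F count now 1)
Step 4: +1 fires, +1 burnt (F count now 1)
Step 5: +1 fires, +1 burnt (F count now 1)
Step 6: +0 fires, +1 burnt (F count now 0)
Fire out after step 6
Initially T: 24, now '.': 21
Total burnt (originally-T cells now '.'): 9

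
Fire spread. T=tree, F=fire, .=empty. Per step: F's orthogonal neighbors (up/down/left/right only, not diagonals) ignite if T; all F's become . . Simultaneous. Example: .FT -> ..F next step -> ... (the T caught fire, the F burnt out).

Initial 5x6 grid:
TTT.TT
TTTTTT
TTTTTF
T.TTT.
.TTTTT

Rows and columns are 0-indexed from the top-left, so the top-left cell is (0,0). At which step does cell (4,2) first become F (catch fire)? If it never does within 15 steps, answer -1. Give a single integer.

Step 1: cell (4,2)='T' (+2 fires, +1 burnt)
Step 2: cell (4,2)='T' (+4 fires, +2 burnt)
Step 3: cell (4,2)='T' (+5 fires, +4 burnt)
Step 4: cell (4,2)='T' (+5 fires, +5 burnt)
Step 5: cell (4,2)='F' (+4 fires, +5 burnt)
  -> target ignites at step 5
Step 6: cell (4,2)='.' (+4 fires, +4 burnt)
Step 7: cell (4,2)='.' (+1 fires, +4 burnt)
Step 8: cell (4,2)='.' (+0 fires, +1 burnt)
  fire out at step 8

5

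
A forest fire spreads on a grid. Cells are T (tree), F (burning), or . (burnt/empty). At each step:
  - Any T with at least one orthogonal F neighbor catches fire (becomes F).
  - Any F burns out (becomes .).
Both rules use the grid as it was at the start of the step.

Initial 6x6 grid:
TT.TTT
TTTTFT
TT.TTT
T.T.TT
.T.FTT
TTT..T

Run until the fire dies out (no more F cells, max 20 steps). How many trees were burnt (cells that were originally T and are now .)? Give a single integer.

Answer: 21

Derivation:
Step 1: +5 fires, +2 burnt (F count now 5)
Step 2: +7 fires, +5 burnt (F count now 7)
Step 3: +3 fires, +7 burnt (F count now 3)
Step 4: +3 fires, +3 burnt (F count now 3)
Step 5: +2 fires, +3 burnt (F count now 2)
Step 6: +1 fires, +2 burnt (F count now 1)
Step 7: +0 fires, +1 burnt (F count now 0)
Fire out after step 7
Initially T: 26, now '.': 31
Total burnt (originally-T cells now '.'): 21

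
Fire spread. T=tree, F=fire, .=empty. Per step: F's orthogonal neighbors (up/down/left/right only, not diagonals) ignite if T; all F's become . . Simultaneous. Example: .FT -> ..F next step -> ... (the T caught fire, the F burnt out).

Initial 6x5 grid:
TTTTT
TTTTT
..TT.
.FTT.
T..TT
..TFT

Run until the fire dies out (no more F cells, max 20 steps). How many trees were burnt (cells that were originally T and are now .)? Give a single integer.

Step 1: +4 fires, +2 burnt (F count now 4)
Step 2: +3 fires, +4 burnt (F count now 3)
Step 3: +2 fires, +3 burnt (F count now 2)
Step 4: +3 fires, +2 burnt (F count now 3)
Step 5: +4 fires, +3 burnt (F count now 4)
Step 6: +2 fires, +4 burnt (F count now 2)
Step 7: +0 fires, +2 burnt (F count now 0)
Fire out after step 7
Initially T: 19, now '.': 29
Total burnt (originally-T cells now '.'): 18

Answer: 18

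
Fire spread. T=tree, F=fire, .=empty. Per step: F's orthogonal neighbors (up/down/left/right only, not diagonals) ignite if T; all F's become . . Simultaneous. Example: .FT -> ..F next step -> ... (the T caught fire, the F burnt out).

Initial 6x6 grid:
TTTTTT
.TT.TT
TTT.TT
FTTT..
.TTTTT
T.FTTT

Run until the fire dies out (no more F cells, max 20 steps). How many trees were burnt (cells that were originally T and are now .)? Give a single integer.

Answer: 26

Derivation:
Step 1: +4 fires, +2 burnt (F count now 4)
Step 2: +5 fires, +4 burnt (F count now 5)
Step 3: +5 fires, +5 burnt (F count now 5)
Step 4: +3 fires, +5 burnt (F count now 3)
Step 5: +2 fires, +3 burnt (F count now 2)
Step 6: +1 fires, +2 burnt (F count now 1)
Step 7: +1 fires, +1 burnt (F count now 1)
Step 8: +2 fires, +1 burnt (F count now 2)
Step 9: +2 fires, +2 burnt (F count now 2)
Step 10: +1 fires, +2 burnt (F count now 1)
Step 11: +0 fires, +1 burnt (F count now 0)
Fire out after step 11
Initially T: 27, now '.': 35
Total burnt (originally-T cells now '.'): 26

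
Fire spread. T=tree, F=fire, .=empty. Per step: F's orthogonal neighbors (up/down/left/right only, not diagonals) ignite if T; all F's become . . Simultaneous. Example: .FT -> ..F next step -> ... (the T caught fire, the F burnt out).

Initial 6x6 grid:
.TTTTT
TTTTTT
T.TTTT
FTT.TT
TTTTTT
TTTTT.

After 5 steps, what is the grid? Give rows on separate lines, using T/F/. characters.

Step 1: 3 trees catch fire, 1 burn out
  .TTTTT
  TTTTTT
  F.TTTT
  .FT.TT
  FTTTTT
  TTTTT.
Step 2: 4 trees catch fire, 3 burn out
  .TTTTT
  FTTTTT
  ..TTTT
  ..F.TT
  .FTTTT
  FTTTT.
Step 3: 4 trees catch fire, 4 burn out
  .TTTTT
  .FTTTT
  ..FTTT
  ....TT
  ..FTTT
  .FTTT.
Step 4: 5 trees catch fire, 4 burn out
  .FTTTT
  ..FTTT
  ...FTT
  ....TT
  ...FTT
  ..FTT.
Step 5: 5 trees catch fire, 5 burn out
  ..FTTT
  ...FTT
  ....FT
  ....TT
  ....FT
  ...FT.

..FTTT
...FTT
....FT
....TT
....FT
...FT.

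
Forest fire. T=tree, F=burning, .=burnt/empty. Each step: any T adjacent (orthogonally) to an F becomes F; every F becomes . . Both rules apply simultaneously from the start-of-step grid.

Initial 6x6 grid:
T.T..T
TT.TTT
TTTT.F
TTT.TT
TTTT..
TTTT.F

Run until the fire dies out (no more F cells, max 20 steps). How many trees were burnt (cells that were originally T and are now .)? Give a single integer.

Step 1: +2 fires, +2 burnt (F count now 2)
Step 2: +3 fires, +2 burnt (F count now 3)
Step 3: +1 fires, +3 burnt (F count now 1)
Step 4: +1 fires, +1 burnt (F count now 1)
Step 5: +1 fires, +1 burnt (F count now 1)
Step 6: +2 fires, +1 burnt (F count now 2)
Step 7: +4 fires, +2 burnt (F count now 4)
Step 8: +5 fires, +4 burnt (F count now 5)
Step 9: +4 fires, +5 burnt (F count now 4)
Step 10: +1 fires, +4 burnt (F count now 1)
Step 11: +0 fires, +1 burnt (F count now 0)
Fire out after step 11
Initially T: 25, now '.': 35
Total burnt (originally-T cells now '.'): 24

Answer: 24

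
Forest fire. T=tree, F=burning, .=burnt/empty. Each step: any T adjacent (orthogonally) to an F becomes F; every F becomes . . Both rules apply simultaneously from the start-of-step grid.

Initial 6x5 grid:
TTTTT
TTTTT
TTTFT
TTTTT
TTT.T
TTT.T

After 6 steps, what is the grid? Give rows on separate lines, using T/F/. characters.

Step 1: 4 trees catch fire, 1 burn out
  TTTTT
  TTTFT
  TTF.F
  TTTFT
  TTT.T
  TTT.T
Step 2: 6 trees catch fire, 4 burn out
  TTTFT
  TTF.F
  TF...
  TTF.F
  TTT.T
  TTT.T
Step 3: 7 trees catch fire, 6 burn out
  TTF.F
  TF...
  F....
  TF...
  TTF.F
  TTT.T
Step 4: 6 trees catch fire, 7 burn out
  TF...
  F....
  .....
  F....
  TF...
  TTF.F
Step 5: 3 trees catch fire, 6 burn out
  F....
  .....
  .....
  .....
  F....
  TF...
Step 6: 1 trees catch fire, 3 burn out
  .....
  .....
  .....
  .....
  .....
  F....

.....
.....
.....
.....
.....
F....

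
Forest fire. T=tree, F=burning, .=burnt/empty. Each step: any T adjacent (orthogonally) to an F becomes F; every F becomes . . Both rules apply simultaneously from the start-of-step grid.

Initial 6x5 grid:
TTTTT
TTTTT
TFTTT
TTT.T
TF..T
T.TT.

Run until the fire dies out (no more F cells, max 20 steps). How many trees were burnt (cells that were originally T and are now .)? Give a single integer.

Step 1: +5 fires, +2 burnt (F count now 5)
Step 2: +7 fires, +5 burnt (F count now 7)
Step 3: +4 fires, +7 burnt (F count now 4)
Step 4: +3 fires, +4 burnt (F count now 3)
Step 5: +2 fires, +3 burnt (F count now 2)
Step 6: +0 fires, +2 burnt (F count now 0)
Fire out after step 6
Initially T: 23, now '.': 28
Total burnt (originally-T cells now '.'): 21

Answer: 21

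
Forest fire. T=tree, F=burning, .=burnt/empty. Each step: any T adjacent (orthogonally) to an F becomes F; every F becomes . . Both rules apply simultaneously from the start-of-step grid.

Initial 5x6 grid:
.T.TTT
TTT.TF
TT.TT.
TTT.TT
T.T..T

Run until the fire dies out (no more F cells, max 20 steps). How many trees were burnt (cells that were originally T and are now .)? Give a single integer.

Answer: 9

Derivation:
Step 1: +2 fires, +1 burnt (F count now 2)
Step 2: +2 fires, +2 burnt (F count now 2)
Step 3: +3 fires, +2 burnt (F count now 3)
Step 4: +1 fires, +3 burnt (F count now 1)
Step 5: +1 fires, +1 burnt (F count now 1)
Step 6: +0 fires, +1 burnt (F count now 0)
Fire out after step 6
Initially T: 20, now '.': 19
Total burnt (originally-T cells now '.'): 9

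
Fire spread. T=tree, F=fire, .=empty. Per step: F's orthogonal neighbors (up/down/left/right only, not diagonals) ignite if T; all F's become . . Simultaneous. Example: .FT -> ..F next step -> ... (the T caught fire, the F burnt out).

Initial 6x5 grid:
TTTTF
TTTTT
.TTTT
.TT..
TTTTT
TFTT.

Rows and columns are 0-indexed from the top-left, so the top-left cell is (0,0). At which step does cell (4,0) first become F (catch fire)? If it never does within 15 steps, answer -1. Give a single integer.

Step 1: cell (4,0)='T' (+5 fires, +2 burnt)
Step 2: cell (4,0)='F' (+7 fires, +5 burnt)
  -> target ignites at step 2
Step 3: cell (4,0)='.' (+6 fires, +7 burnt)
Step 4: cell (4,0)='.' (+4 fires, +6 burnt)
Step 5: cell (4,0)='.' (+1 fires, +4 burnt)
Step 6: cell (4,0)='.' (+0 fires, +1 burnt)
  fire out at step 6

2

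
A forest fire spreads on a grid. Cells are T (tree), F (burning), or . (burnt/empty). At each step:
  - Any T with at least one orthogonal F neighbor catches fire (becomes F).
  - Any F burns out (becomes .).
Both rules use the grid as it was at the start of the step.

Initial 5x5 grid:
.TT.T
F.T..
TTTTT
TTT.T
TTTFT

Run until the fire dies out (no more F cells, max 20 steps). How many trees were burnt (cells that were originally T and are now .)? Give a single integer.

Step 1: +3 fires, +2 burnt (F count now 3)
Step 2: +5 fires, +3 burnt (F count now 5)
Step 3: +4 fires, +5 burnt (F count now 4)
Step 4: +2 fires, +4 burnt (F count now 2)
Step 5: +1 fires, +2 burnt (F count now 1)
Step 6: +1 fires, +1 burnt (F count now 1)
Step 7: +0 fires, +1 burnt (F count now 0)
Fire out after step 7
Initially T: 17, now '.': 24
Total burnt (originally-T cells now '.'): 16

Answer: 16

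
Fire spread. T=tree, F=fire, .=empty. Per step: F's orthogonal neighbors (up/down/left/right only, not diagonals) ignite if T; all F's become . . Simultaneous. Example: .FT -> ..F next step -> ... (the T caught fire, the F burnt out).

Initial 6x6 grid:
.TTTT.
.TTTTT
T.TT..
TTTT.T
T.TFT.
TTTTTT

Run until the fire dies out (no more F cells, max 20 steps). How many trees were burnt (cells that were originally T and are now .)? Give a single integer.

Step 1: +4 fires, +1 burnt (F count now 4)
Step 2: +4 fires, +4 burnt (F count now 4)
Step 3: +5 fires, +4 burnt (F count now 5)
Step 4: +5 fires, +5 burnt (F count now 5)
Step 5: +6 fires, +5 burnt (F count now 6)
Step 6: +1 fires, +6 burnt (F count now 1)
Step 7: +0 fires, +1 burnt (F count now 0)
Fire out after step 7
Initially T: 26, now '.': 35
Total burnt (originally-T cells now '.'): 25

Answer: 25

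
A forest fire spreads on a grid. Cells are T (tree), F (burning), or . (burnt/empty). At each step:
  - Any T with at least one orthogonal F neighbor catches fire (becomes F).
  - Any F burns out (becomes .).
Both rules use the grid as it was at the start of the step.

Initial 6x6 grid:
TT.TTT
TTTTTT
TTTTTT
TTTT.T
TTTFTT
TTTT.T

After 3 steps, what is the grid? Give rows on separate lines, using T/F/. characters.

Step 1: 4 trees catch fire, 1 burn out
  TT.TTT
  TTTTTT
  TTTTTT
  TTTF.T
  TTF.FT
  TTTF.T
Step 2: 5 trees catch fire, 4 burn out
  TT.TTT
  TTTTTT
  TTTFTT
  TTF..T
  TF...F
  TTF..T
Step 3: 8 trees catch fire, 5 burn out
  TT.TTT
  TTTFTT
  TTF.FT
  TF...F
  F.....
  TF...F

TT.TTT
TTTFTT
TTF.FT
TF...F
F.....
TF...F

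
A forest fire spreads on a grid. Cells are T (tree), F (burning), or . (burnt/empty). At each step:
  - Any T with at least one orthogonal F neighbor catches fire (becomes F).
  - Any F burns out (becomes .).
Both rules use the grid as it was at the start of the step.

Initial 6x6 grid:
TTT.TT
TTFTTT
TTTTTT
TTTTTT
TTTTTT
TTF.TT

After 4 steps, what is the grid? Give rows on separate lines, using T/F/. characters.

Step 1: 6 trees catch fire, 2 burn out
  TTF.TT
  TF.FTT
  TTFTTT
  TTTTTT
  TTFTTT
  TF..TT
Step 2: 9 trees catch fire, 6 burn out
  TF..TT
  F...FT
  TF.FTT
  TTFTTT
  TF.FTT
  F...TT
Step 3: 9 trees catch fire, 9 burn out
  F...FT
  .....F
  F...FT
  TF.FTT
  F...FT
  ....TT
Step 4: 6 trees catch fire, 9 burn out
  .....F
  ......
  .....F
  F...FT
  .....F
  ....FT

.....F
......
.....F
F...FT
.....F
....FT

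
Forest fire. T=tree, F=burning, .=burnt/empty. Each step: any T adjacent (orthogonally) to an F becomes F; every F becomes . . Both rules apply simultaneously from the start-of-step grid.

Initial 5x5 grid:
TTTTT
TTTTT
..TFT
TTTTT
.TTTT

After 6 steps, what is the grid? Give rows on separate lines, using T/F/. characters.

Step 1: 4 trees catch fire, 1 burn out
  TTTTT
  TTTFT
  ..F.F
  TTTFT
  .TTTT
Step 2: 6 trees catch fire, 4 burn out
  TTTFT
  TTF.F
  .....
  TTF.F
  .TTFT
Step 3: 6 trees catch fire, 6 burn out
  TTF.F
  TF...
  .....
  TF...
  .TF.F
Step 4: 4 trees catch fire, 6 burn out
  TF...
  F....
  .....
  F....
  .F...
Step 5: 1 trees catch fire, 4 burn out
  F....
  .....
  .....
  .....
  .....
Step 6: 0 trees catch fire, 1 burn out
  .....
  .....
  .....
  .....
  .....

.....
.....
.....
.....
.....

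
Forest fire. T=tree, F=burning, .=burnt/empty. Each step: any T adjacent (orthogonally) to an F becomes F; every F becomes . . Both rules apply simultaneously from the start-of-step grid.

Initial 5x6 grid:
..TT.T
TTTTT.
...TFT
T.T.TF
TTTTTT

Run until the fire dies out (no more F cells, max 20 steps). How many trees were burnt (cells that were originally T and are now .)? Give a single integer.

Step 1: +5 fires, +2 burnt (F count now 5)
Step 2: +2 fires, +5 burnt (F count now 2)
Step 3: +3 fires, +2 burnt (F count now 3)
Step 4: +3 fires, +3 burnt (F count now 3)
Step 5: +3 fires, +3 burnt (F count now 3)
Step 6: +1 fires, +3 burnt (F count now 1)
Step 7: +1 fires, +1 burnt (F count now 1)
Step 8: +0 fires, +1 burnt (F count now 0)
Fire out after step 8
Initially T: 19, now '.': 29
Total burnt (originally-T cells now '.'): 18

Answer: 18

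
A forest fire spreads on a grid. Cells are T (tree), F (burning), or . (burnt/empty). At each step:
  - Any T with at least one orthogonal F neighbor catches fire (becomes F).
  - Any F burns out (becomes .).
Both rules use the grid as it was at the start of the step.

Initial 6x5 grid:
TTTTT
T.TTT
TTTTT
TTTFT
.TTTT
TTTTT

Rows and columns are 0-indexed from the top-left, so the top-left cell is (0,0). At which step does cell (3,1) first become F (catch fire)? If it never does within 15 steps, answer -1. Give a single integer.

Step 1: cell (3,1)='T' (+4 fires, +1 burnt)
Step 2: cell (3,1)='F' (+7 fires, +4 burnt)
  -> target ignites at step 2
Step 3: cell (3,1)='.' (+8 fires, +7 burnt)
Step 4: cell (3,1)='.' (+4 fires, +8 burnt)
Step 5: cell (3,1)='.' (+3 fires, +4 burnt)
Step 6: cell (3,1)='.' (+1 fires, +3 burnt)
Step 7: cell (3,1)='.' (+0 fires, +1 burnt)
  fire out at step 7

2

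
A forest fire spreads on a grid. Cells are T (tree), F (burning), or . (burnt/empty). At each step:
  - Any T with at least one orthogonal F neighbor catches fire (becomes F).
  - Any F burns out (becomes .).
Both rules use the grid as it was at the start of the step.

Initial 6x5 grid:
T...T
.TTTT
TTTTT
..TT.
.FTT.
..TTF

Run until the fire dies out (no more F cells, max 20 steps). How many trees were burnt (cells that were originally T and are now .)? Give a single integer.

Step 1: +2 fires, +2 burnt (F count now 2)
Step 2: +3 fires, +2 burnt (F count now 3)
Step 3: +2 fires, +3 burnt (F count now 2)
Step 4: +3 fires, +2 burnt (F count now 3)
Step 5: +4 fires, +3 burnt (F count now 4)
Step 6: +1 fires, +4 burnt (F count now 1)
Step 7: +1 fires, +1 burnt (F count now 1)
Step 8: +0 fires, +1 burnt (F count now 0)
Fire out after step 8
Initially T: 17, now '.': 29
Total burnt (originally-T cells now '.'): 16

Answer: 16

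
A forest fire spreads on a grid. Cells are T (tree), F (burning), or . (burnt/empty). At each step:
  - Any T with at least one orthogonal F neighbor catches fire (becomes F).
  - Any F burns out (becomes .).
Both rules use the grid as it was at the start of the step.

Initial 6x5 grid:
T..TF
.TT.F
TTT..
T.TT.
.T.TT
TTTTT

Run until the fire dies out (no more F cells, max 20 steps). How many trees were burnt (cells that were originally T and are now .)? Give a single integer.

Answer: 1

Derivation:
Step 1: +1 fires, +2 burnt (F count now 1)
Step 2: +0 fires, +1 burnt (F count now 0)
Fire out after step 2
Initially T: 18, now '.': 13
Total burnt (originally-T cells now '.'): 1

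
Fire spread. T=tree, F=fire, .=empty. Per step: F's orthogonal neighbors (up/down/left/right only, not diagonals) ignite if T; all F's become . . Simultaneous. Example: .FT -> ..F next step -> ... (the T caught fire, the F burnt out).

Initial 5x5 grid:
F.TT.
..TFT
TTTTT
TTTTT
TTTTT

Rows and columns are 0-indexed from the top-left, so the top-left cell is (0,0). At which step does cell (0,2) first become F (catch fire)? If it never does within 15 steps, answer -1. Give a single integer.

Step 1: cell (0,2)='T' (+4 fires, +2 burnt)
Step 2: cell (0,2)='F' (+4 fires, +4 burnt)
  -> target ignites at step 2
Step 3: cell (0,2)='.' (+4 fires, +4 burnt)
Step 4: cell (0,2)='.' (+4 fires, +4 burnt)
Step 5: cell (0,2)='.' (+2 fires, +4 burnt)
Step 6: cell (0,2)='.' (+1 fires, +2 burnt)
Step 7: cell (0,2)='.' (+0 fires, +1 burnt)
  fire out at step 7

2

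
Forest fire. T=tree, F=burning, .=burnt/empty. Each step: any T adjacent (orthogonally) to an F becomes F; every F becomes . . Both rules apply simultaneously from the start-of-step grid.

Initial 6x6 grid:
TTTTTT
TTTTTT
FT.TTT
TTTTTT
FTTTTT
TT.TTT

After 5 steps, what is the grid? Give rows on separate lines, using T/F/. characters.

Step 1: 5 trees catch fire, 2 burn out
  TTTTTT
  FTTTTT
  .F.TTT
  FTTTTT
  .FTTTT
  FT.TTT
Step 2: 5 trees catch fire, 5 burn out
  FTTTTT
  .FTTTT
  ...TTT
  .FTTTT
  ..FTTT
  .F.TTT
Step 3: 4 trees catch fire, 5 burn out
  .FTTTT
  ..FTTT
  ...TTT
  ..FTTT
  ...FTT
  ...TTT
Step 4: 5 trees catch fire, 4 burn out
  ..FTTT
  ...FTT
  ...TTT
  ...FTT
  ....FT
  ...FTT
Step 5: 6 trees catch fire, 5 burn out
  ...FTT
  ....FT
  ...FTT
  ....FT
  .....F
  ....FT

...FTT
....FT
...FTT
....FT
.....F
....FT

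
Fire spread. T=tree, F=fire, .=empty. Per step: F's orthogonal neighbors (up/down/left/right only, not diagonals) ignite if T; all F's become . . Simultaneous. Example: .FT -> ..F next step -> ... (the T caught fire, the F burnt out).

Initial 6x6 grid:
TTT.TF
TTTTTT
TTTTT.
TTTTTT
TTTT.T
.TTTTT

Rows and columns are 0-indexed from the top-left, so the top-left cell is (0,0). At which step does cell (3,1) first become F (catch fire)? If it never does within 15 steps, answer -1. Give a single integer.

Step 1: cell (3,1)='T' (+2 fires, +1 burnt)
Step 2: cell (3,1)='T' (+1 fires, +2 burnt)
Step 3: cell (3,1)='T' (+2 fires, +1 burnt)
Step 4: cell (3,1)='T' (+3 fires, +2 burnt)
Step 5: cell (3,1)='T' (+5 fires, +3 burnt)
Step 6: cell (3,1)='T' (+6 fires, +5 burnt)
Step 7: cell (3,1)='F' (+6 fires, +6 burnt)
  -> target ignites at step 7
Step 8: cell (3,1)='.' (+4 fires, +6 burnt)
Step 9: cell (3,1)='.' (+2 fires, +4 burnt)
Step 10: cell (3,1)='.' (+0 fires, +2 burnt)
  fire out at step 10

7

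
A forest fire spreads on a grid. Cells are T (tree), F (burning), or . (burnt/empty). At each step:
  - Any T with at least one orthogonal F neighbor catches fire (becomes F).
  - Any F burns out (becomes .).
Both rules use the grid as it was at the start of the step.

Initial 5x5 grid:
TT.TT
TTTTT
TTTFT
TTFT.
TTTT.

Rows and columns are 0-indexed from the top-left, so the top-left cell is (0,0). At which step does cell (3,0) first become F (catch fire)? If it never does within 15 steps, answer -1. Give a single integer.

Step 1: cell (3,0)='T' (+6 fires, +2 burnt)
Step 2: cell (3,0)='F' (+7 fires, +6 burnt)
  -> target ignites at step 2
Step 3: cell (3,0)='.' (+4 fires, +7 burnt)
Step 4: cell (3,0)='.' (+2 fires, +4 burnt)
Step 5: cell (3,0)='.' (+1 fires, +2 burnt)
Step 6: cell (3,0)='.' (+0 fires, +1 burnt)
  fire out at step 6

2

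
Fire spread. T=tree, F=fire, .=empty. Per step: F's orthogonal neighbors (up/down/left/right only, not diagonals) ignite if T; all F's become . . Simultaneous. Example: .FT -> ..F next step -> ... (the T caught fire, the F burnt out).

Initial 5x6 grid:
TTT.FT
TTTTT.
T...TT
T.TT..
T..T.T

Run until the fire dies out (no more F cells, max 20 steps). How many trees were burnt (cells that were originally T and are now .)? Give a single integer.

Answer: 14

Derivation:
Step 1: +2 fires, +1 burnt (F count now 2)
Step 2: +2 fires, +2 burnt (F count now 2)
Step 3: +2 fires, +2 burnt (F count now 2)
Step 4: +2 fires, +2 burnt (F count now 2)
Step 5: +2 fires, +2 burnt (F count now 2)
Step 6: +2 fires, +2 burnt (F count now 2)
Step 7: +1 fires, +2 burnt (F count now 1)
Step 8: +1 fires, +1 burnt (F count now 1)
Step 9: +0 fires, +1 burnt (F count now 0)
Fire out after step 9
Initially T: 18, now '.': 26
Total burnt (originally-T cells now '.'): 14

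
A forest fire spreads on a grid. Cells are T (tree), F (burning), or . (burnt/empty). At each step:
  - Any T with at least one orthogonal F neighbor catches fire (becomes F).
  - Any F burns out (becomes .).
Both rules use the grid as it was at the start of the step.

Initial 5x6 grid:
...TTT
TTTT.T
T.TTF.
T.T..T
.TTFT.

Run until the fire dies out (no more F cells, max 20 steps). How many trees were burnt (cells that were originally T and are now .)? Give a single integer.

Answer: 16

Derivation:
Step 1: +3 fires, +2 burnt (F count now 3)
Step 2: +4 fires, +3 burnt (F count now 4)
Step 3: +2 fires, +4 burnt (F count now 2)
Step 4: +2 fires, +2 burnt (F count now 2)
Step 5: +2 fires, +2 burnt (F count now 2)
Step 6: +2 fires, +2 burnt (F count now 2)
Step 7: +1 fires, +2 burnt (F count now 1)
Step 8: +0 fires, +1 burnt (F count now 0)
Fire out after step 8
Initially T: 17, now '.': 29
Total burnt (originally-T cells now '.'): 16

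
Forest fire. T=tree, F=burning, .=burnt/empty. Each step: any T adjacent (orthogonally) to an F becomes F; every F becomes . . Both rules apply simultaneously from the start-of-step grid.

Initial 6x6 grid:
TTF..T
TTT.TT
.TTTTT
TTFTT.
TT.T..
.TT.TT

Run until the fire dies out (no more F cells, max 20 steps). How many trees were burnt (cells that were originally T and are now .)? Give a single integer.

Step 1: +5 fires, +2 burnt (F count now 5)
Step 2: +8 fires, +5 burnt (F count now 8)
Step 3: +4 fires, +8 burnt (F count now 4)
Step 4: +3 fires, +4 burnt (F count now 3)
Step 5: +1 fires, +3 burnt (F count now 1)
Step 6: +1 fires, +1 burnt (F count now 1)
Step 7: +0 fires, +1 burnt (F count now 0)
Fire out after step 7
Initially T: 24, now '.': 34
Total burnt (originally-T cells now '.'): 22

Answer: 22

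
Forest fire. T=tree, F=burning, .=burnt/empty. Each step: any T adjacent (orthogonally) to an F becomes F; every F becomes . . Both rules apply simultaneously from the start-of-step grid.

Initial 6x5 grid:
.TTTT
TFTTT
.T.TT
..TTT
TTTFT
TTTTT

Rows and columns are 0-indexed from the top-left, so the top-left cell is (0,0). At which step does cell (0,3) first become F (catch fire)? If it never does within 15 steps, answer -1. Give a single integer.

Step 1: cell (0,3)='T' (+8 fires, +2 burnt)
Step 2: cell (0,3)='T' (+8 fires, +8 burnt)
Step 3: cell (0,3)='F' (+5 fires, +8 burnt)
  -> target ignites at step 3
Step 4: cell (0,3)='.' (+2 fires, +5 burnt)
Step 5: cell (0,3)='.' (+0 fires, +2 burnt)
  fire out at step 5

3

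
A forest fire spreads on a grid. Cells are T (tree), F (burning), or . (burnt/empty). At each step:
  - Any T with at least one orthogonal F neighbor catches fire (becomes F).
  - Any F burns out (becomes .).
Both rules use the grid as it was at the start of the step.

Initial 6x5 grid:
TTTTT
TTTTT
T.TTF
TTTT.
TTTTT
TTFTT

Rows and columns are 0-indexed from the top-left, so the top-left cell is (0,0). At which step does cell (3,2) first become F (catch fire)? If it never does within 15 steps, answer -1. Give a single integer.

Step 1: cell (3,2)='T' (+5 fires, +2 burnt)
Step 2: cell (3,2)='F' (+9 fires, +5 burnt)
  -> target ignites at step 2
Step 3: cell (3,2)='.' (+5 fires, +9 burnt)
Step 4: cell (3,2)='.' (+3 fires, +5 burnt)
Step 5: cell (3,2)='.' (+3 fires, +3 burnt)
Step 6: cell (3,2)='.' (+1 fires, +3 burnt)
Step 7: cell (3,2)='.' (+0 fires, +1 burnt)
  fire out at step 7

2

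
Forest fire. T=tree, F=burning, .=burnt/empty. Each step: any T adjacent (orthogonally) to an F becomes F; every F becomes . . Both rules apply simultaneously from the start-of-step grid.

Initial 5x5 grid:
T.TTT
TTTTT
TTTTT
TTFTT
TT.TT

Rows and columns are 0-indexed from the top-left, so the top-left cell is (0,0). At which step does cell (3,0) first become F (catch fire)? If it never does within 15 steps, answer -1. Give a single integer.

Step 1: cell (3,0)='T' (+3 fires, +1 burnt)
Step 2: cell (3,0)='F' (+7 fires, +3 burnt)
  -> target ignites at step 2
Step 3: cell (3,0)='.' (+7 fires, +7 burnt)
Step 4: cell (3,0)='.' (+3 fires, +7 burnt)
Step 5: cell (3,0)='.' (+2 fires, +3 burnt)
Step 6: cell (3,0)='.' (+0 fires, +2 burnt)
  fire out at step 6

2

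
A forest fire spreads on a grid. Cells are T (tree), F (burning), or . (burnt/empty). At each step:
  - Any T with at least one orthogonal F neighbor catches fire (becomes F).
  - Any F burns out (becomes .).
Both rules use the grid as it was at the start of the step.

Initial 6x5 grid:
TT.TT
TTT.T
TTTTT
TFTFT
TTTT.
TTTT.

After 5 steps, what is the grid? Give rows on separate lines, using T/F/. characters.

Step 1: 7 trees catch fire, 2 burn out
  TT.TT
  TTT.T
  TFTFT
  F.F.F
  TFTF.
  TTTT.
Step 2: 8 trees catch fire, 7 burn out
  TT.TT
  TFT.T
  F.F.F
  .....
  F.F..
  TFTF.
Step 3: 6 trees catch fire, 8 burn out
  TF.TT
  F.F.F
  .....
  .....
  .....
  F.F..
Step 4: 2 trees catch fire, 6 burn out
  F..TF
  .....
  .....
  .....
  .....
  .....
Step 5: 1 trees catch fire, 2 burn out
  ...F.
  .....
  .....
  .....
  .....
  .....

...F.
.....
.....
.....
.....
.....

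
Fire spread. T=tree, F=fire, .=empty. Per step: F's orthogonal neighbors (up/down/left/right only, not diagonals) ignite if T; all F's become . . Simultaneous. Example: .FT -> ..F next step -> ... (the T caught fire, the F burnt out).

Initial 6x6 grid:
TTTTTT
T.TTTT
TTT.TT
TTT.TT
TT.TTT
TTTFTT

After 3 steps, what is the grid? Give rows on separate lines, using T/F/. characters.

Step 1: 3 trees catch fire, 1 burn out
  TTTTTT
  T.TTTT
  TTT.TT
  TTT.TT
  TT.FTT
  TTF.FT
Step 2: 3 trees catch fire, 3 burn out
  TTTTTT
  T.TTTT
  TTT.TT
  TTT.TT
  TT..FT
  TF...F
Step 3: 4 trees catch fire, 3 burn out
  TTTTTT
  T.TTTT
  TTT.TT
  TTT.FT
  TF...F
  F.....

TTTTTT
T.TTTT
TTT.TT
TTT.FT
TF...F
F.....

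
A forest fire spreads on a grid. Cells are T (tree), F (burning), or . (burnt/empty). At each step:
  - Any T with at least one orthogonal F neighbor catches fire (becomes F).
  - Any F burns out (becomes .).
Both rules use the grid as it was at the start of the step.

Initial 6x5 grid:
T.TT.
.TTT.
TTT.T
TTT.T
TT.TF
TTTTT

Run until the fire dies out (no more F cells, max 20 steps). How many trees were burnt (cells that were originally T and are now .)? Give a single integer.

Answer: 21

Derivation:
Step 1: +3 fires, +1 burnt (F count now 3)
Step 2: +2 fires, +3 burnt (F count now 2)
Step 3: +1 fires, +2 burnt (F count now 1)
Step 4: +1 fires, +1 burnt (F count now 1)
Step 5: +2 fires, +1 burnt (F count now 2)
Step 6: +2 fires, +2 burnt (F count now 2)
Step 7: +3 fires, +2 burnt (F count now 3)
Step 8: +3 fires, +3 burnt (F count now 3)
Step 9: +1 fires, +3 burnt (F count now 1)
Step 10: +2 fires, +1 burnt (F count now 2)
Step 11: +1 fires, +2 burnt (F count now 1)
Step 12: +0 fires, +1 burnt (F count now 0)
Fire out after step 12
Initially T: 22, now '.': 29
Total burnt (originally-T cells now '.'): 21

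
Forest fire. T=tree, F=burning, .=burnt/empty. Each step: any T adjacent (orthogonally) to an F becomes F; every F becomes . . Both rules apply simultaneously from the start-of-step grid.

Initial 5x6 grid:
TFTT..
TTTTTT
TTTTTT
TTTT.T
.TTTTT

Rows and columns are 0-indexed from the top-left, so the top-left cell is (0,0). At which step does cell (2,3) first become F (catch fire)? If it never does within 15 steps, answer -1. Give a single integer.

Step 1: cell (2,3)='T' (+3 fires, +1 burnt)
Step 2: cell (2,3)='T' (+4 fires, +3 burnt)
Step 3: cell (2,3)='T' (+4 fires, +4 burnt)
Step 4: cell (2,3)='F' (+5 fires, +4 burnt)
  -> target ignites at step 4
Step 5: cell (2,3)='.' (+4 fires, +5 burnt)
Step 6: cell (2,3)='.' (+2 fires, +4 burnt)
Step 7: cell (2,3)='.' (+2 fires, +2 burnt)
Step 8: cell (2,3)='.' (+1 fires, +2 burnt)
Step 9: cell (2,3)='.' (+0 fires, +1 burnt)
  fire out at step 9

4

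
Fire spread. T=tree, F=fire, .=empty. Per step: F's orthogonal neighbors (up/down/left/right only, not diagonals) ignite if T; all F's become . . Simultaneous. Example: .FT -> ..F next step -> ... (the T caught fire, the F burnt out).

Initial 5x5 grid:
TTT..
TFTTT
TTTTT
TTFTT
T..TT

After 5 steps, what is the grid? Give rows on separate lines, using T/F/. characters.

Step 1: 7 trees catch fire, 2 burn out
  TFT..
  F.FTT
  TFFTT
  TF.FT
  T..TT
Step 2: 8 trees catch fire, 7 burn out
  F.F..
  ...FT
  F..FT
  F...F
  T..FT
Step 3: 4 trees catch fire, 8 burn out
  .....
  ....F
  ....F
  .....
  F...F
Step 4: 0 trees catch fire, 4 burn out
  .....
  .....
  .....
  .....
  .....
Step 5: 0 trees catch fire, 0 burn out
  .....
  .....
  .....
  .....
  .....

.....
.....
.....
.....
.....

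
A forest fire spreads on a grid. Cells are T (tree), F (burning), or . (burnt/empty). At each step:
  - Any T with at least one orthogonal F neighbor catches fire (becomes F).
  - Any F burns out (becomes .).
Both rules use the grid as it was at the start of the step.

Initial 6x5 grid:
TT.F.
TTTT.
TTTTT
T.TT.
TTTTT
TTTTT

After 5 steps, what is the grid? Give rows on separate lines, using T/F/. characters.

Step 1: 1 trees catch fire, 1 burn out
  TT...
  TTTF.
  TTTTT
  T.TT.
  TTTTT
  TTTTT
Step 2: 2 trees catch fire, 1 burn out
  TT...
  TTF..
  TTTFT
  T.TT.
  TTTTT
  TTTTT
Step 3: 4 trees catch fire, 2 burn out
  TT...
  TF...
  TTF.F
  T.TF.
  TTTTT
  TTTTT
Step 4: 5 trees catch fire, 4 burn out
  TF...
  F....
  TF...
  T.F..
  TTTFT
  TTTTT
Step 5: 5 trees catch fire, 5 burn out
  F....
  .....
  F....
  T....
  TTF.F
  TTTFT

F....
.....
F....
T....
TTF.F
TTTFT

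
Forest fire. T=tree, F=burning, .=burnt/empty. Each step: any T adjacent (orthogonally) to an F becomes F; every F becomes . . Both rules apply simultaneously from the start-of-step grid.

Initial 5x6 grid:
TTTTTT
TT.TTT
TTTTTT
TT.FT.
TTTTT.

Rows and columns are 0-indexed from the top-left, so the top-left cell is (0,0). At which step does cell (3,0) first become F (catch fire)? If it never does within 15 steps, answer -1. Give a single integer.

Step 1: cell (3,0)='T' (+3 fires, +1 burnt)
Step 2: cell (3,0)='T' (+5 fires, +3 burnt)
Step 3: cell (3,0)='T' (+5 fires, +5 burnt)
Step 4: cell (3,0)='T' (+7 fires, +5 burnt)
Step 5: cell (3,0)='F' (+4 fires, +7 burnt)
  -> target ignites at step 5
Step 6: cell (3,0)='.' (+1 fires, +4 burnt)
Step 7: cell (3,0)='.' (+0 fires, +1 burnt)
  fire out at step 7

5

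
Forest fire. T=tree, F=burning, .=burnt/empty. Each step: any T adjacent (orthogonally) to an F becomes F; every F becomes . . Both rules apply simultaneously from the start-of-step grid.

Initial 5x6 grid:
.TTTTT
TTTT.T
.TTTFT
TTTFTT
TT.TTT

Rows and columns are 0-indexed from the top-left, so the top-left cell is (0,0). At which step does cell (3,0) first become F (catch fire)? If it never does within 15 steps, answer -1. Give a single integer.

Step 1: cell (3,0)='T' (+5 fires, +2 burnt)
Step 2: cell (3,0)='T' (+6 fires, +5 burnt)
Step 3: cell (3,0)='F' (+7 fires, +6 burnt)
  -> target ignites at step 3
Step 4: cell (3,0)='.' (+4 fires, +7 burnt)
Step 5: cell (3,0)='.' (+2 fires, +4 burnt)
Step 6: cell (3,0)='.' (+0 fires, +2 burnt)
  fire out at step 6

3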